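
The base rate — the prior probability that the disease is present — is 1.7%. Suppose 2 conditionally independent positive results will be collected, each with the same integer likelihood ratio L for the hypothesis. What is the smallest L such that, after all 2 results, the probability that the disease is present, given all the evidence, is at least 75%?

Prior odds = 0.017/0.983 = 17/983.
Target odds = 0.75/0.25 = 3.
Need L² ≥ 3 ÷ (17/983) = 2949/17.
13² = 169 < 2949/17 ≤ 196 = 14², so L = 14.

14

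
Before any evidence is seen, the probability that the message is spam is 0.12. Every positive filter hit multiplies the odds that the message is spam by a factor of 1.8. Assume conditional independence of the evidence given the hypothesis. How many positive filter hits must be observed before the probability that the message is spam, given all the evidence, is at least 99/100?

Prior odds: 0.12 ÷ 0.88 = 3/22.
Likelihood ratio per positive filter hit = 1.8.
Target odds: 0.99 ÷ 0.01 = 99.
Require 1.8ⁿ ≥ 99 ÷ (3/22) = 726.
1.8¹¹ ≈642.684 falls short of 726 but 1.8¹² ≈1156.83 reaches it, so n = 12.

12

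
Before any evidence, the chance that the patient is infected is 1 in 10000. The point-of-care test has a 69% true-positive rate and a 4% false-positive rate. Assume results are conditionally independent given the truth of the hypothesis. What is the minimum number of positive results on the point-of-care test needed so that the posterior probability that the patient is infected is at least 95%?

Prior odds = 0.0001/0.9999 = 1/9999.
Likelihood ratio of a positive result = 0.69/0.04 = 17.25.
Target posterior odds = 0.95/0.05 = 19.
Require 17.25ⁿ ≥ 19 ÷ (1/9999) = 189981.
17.25⁴ = 22667121/256 falls short of 189981 but 17.25⁵ ≈1.52737e+06 reaches it, so n = 5.

5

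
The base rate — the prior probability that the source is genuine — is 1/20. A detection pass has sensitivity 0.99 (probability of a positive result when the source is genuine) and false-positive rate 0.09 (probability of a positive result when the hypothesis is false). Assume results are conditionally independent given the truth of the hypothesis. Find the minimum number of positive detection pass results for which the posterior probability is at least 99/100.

Prior odds = 0.05/0.95 = 1/19.
Likelihood ratio of a positive result = 0.99/0.09 = 11.
Target odds: 0.99 ÷ 0.01 = 99.
Require 11ⁿ ≥ 99 ÷ (1/19) = 1881.
11³ = 1331 falls short of 1881 but 11⁴ = 14641 reaches it, so n = 4.

4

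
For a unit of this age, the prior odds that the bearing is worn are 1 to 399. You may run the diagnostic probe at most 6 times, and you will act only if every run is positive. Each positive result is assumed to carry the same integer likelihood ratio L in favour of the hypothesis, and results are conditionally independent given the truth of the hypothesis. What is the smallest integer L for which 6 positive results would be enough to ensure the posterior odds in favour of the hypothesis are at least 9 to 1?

4

Prior odds = 1/399.
Target odds = 9.
Need L⁶ ≥ 9 ÷ (1/399) = 3591.
3⁶ = 729 < 3591 ≤ 4096 = 4⁶, so L = 4.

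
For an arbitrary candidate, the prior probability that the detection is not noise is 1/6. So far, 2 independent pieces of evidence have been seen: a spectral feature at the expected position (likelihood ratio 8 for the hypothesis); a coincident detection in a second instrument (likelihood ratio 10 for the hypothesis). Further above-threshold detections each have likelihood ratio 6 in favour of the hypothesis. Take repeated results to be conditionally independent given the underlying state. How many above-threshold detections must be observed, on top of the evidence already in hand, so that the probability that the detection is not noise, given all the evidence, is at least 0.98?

Prior odds = (1/6)/(5/6) = 0.2.
Combined Bayes factor of the evidence already in hand = 8 × 10 = 80.
Odds after that evidence = 0.2 × 80 = 16.
Target odds = 0.98/0.02 = 49.
Need 6ⁿ ≥ 49 ÷ 16 = 3.0625.
6¹ = 6, which meets the required 3.0625; so n = 1.

1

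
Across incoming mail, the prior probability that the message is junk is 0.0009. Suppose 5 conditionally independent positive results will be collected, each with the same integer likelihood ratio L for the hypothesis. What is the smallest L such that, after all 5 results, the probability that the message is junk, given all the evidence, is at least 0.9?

7

Prior odds = 0.0009/0.9991 = 9/9991.
Target odds = 0.9/0.1 = 9.
Need L⁵ ≥ 9 ÷ (9/9991) = 9991.
6⁵ = 7776 < 9991 ≤ 16807 = 7⁵, so L = 7.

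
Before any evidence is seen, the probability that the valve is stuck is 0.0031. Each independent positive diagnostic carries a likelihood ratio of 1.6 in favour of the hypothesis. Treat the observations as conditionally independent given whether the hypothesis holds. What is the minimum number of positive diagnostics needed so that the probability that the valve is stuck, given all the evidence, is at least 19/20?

19

Prior odds = 0.0031/0.9969 = 31/9969.
Likelihood ratio per positive diagnostic = 1.6.
Target odds: 0.95 ÷ 0.05 = 19.
Require 1.6ⁿ ≥ 19 ÷ (31/9969) = 189411/31.
1.6¹⁸ ≈4722.37 falls short of 189411/31 but 1.6¹⁹ ≈7555.79 reaches it, so n = 19.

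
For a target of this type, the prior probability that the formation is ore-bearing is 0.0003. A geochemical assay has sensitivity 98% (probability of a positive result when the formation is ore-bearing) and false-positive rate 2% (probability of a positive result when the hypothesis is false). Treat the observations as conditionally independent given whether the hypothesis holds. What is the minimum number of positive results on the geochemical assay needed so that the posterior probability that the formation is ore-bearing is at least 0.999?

4

Prior odds: 0.0003 ÷ 0.9997 = 3/9997.
Likelihood ratio of a positive result = 0.98/0.02 = 49.
Target odds: 0.999 ÷ 0.001 = 999.
Need (3/9997) × 49ⁿ ≥ 999, i.e. 49ⁿ ≥ 3329001.
49³ = 117649 falls short of 3329001 but 49⁴ = 5764801 reaches it, so n = 4.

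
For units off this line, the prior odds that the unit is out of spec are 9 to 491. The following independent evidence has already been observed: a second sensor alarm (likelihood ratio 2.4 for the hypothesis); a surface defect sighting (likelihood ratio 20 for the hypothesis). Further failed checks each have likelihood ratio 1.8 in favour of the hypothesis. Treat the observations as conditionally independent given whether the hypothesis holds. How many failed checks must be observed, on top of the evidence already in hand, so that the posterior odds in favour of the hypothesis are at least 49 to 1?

7

Prior odds = 9/491.
Combined Bayes factor of the evidence already in hand = 2.4 × 20 = 48.
Odds after that evidence = (9/491) × 48 = 432/491.
Target odds = 49.
Need 1.8ⁿ ≥ 49 ÷ (432/491) = 24059/432.
1.8⁶ = 531441/15625 falls short of 24059/432 but 1.8⁷ = 4782969/78125 reaches it, so n = 7.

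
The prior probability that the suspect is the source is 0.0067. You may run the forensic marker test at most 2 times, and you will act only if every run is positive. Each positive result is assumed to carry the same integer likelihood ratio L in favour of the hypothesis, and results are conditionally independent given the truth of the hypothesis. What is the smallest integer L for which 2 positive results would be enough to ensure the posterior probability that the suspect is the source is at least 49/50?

Prior odds = 0.0067/0.9933 = 67/9933.
Target odds = 0.98/0.02 = 49.
Need L² ≥ 49 ÷ (67/9933) = 486717/67.
85² = 7225 < 486717/67 ≤ 7396 = 86², so L = 86.

86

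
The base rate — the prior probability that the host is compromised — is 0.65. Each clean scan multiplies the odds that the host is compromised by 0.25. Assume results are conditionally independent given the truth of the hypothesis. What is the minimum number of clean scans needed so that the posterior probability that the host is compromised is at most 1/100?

Prior odds = 0.65/0.35 = 13/7.
Likelihood ratio per clean scan = 0.25.
Target posterior odds = 0.01/0.99 = 1/99.
Require 0.25ⁿ ≤ 1/99 ÷ (13/7) = 7/1287.
0.25³ = 0.015625 is still above 7/1287 but 0.25⁴ = 0.00390625 is at or below it, so n = 4.

4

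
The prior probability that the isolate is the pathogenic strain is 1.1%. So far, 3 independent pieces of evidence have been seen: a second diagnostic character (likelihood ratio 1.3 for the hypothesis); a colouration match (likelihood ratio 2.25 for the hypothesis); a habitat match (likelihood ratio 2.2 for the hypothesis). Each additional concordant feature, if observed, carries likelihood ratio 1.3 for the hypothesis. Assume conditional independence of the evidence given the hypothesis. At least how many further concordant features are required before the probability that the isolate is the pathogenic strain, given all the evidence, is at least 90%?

Prior odds = 0.011/0.989 = 11/989.
Combined Bayes factor of the evidence already in hand = 1.3 × 2.25 × 2.2 = 6.435.
Odds after that evidence = (11/989) × 6.435 = 14157/197800.
Target odds = 0.9/0.1 = 9.
Need 1.3ⁿ ≥ 9 ÷ (14157/197800) = 197800/1573.
1.3¹⁸ ≈112.455 falls short of 197800/1573 but 1.3¹⁹ ≈146.192 reaches it, so n = 19.

19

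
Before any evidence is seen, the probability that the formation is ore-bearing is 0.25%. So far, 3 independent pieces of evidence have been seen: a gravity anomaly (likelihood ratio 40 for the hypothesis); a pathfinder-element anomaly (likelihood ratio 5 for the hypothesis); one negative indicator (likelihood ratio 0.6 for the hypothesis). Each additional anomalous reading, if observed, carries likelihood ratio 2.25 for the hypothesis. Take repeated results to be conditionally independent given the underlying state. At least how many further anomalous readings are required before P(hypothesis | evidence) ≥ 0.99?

8

Prior odds = 0.0025/0.9975 = 1/399.
Combined Bayes factor of the evidence already in hand = 40 × 5 × 0.6 = 120.
Odds after that evidence = (1/399) × 120 = 40/133.
Target odds = 0.99/0.01 = 99.
Need 2.25ⁿ ≥ 99 ÷ (40/133) = 329.175.
2.25⁷ = 4782969/16384 falls short of 329.175 but 2.25⁸ = 43046721/65536 reaches it, so n = 8.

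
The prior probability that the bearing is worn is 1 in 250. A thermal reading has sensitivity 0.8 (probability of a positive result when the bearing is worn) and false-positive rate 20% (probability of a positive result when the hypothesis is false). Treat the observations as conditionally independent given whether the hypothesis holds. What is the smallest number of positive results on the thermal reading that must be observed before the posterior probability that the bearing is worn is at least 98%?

7

Prior odds = 0.004/0.996 = 1/249.
Likelihood ratio of a positive result = 0.8/0.2 = 4.
Target odds: 0.98 ÷ 0.02 = 49.
Need (1/249) × 4ⁿ ≥ 49, i.e. 4ⁿ ≥ 12201.
4⁶ = 4096 falls short of 12201 but 4⁷ = 16384 reaches it, so n = 7.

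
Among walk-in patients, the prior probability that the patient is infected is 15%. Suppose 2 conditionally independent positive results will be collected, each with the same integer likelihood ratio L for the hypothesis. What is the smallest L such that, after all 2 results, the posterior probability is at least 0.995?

Prior odds = 0.15/0.85 = 3/17.
Target odds = 0.995/0.005 = 199.
Need L² ≥ 199 ÷ (3/17) = 3383/3.
33² = 1089 < 3383/3 ≤ 1156 = 34², so L = 34.

34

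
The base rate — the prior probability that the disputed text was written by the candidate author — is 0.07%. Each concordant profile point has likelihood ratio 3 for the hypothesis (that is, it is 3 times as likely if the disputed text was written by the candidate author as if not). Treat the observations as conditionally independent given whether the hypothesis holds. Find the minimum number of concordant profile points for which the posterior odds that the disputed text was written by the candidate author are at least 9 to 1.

Prior odds = 0.0007/0.9993 = 7/9993.
Likelihood ratio per concordant profile point = 3.
Target odds = 9.
Require 3ⁿ ≥ 9 ÷ (7/9993) = 89937/7.
3⁸ = 6561 falls short of 89937/7 but 3⁹ = 19683 reaches it, so n = 9.

9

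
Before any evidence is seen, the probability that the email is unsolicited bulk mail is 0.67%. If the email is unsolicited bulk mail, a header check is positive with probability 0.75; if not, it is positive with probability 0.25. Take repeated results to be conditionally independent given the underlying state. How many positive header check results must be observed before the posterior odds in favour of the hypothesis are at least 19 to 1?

Prior odds = 0.0067/0.9933 = 67/9933.
Likelihood ratio of a positive = 0.75/0.25 = 3.
Target odds = 19.
Need (67/9933) × 3ⁿ ≥ 19, i.e. 3ⁿ ≥ 188727/67.
3⁷ = 2187 falls short of 188727/67 but 3⁸ = 6561 reaches it, so n = 8.

8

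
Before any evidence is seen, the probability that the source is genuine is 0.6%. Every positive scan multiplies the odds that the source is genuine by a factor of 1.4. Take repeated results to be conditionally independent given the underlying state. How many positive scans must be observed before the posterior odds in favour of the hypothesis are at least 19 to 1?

24

Prior odds = 0.006/0.994 = 3/497.
Likelihood ratio per positive scan = 1.4.
Target odds = 19.
Need (3/497) × 1.4ⁿ ≥ 19, i.e. 1.4ⁿ ≥ 9443/3.
1.4²³ ≈2295.86 falls short of 9443/3 but 1.4²⁴ ≈3214.2 reaches it, so n = 24.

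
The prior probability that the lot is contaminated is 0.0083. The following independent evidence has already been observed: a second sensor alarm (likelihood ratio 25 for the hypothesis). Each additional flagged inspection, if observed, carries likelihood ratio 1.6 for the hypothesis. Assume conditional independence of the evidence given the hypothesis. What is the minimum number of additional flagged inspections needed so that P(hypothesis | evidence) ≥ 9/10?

Prior odds = 0.0083/0.9917 = 83/9917.
Bayes factor of the evidence already in hand = 25.
Odds after that evidence = (83/9917) × 25 = 2075/9917.
Target odds = 0.9/0.1 = 9.
Need 1.6ⁿ ≥ 9 ÷ (2075/9917) = 89253/2075.
1.6⁸ = 16777216/390625 falls short of 89253/2075 but 1.6⁹ = 134217728/1953125 reaches it, so n = 9.

9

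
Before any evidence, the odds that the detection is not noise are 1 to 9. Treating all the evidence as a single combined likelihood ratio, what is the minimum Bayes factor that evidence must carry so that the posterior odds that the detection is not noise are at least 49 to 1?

Prior odds = 1/9.
Target odds = 49.
Required Bayes factor = 49 ÷ (1/9) = 441.

441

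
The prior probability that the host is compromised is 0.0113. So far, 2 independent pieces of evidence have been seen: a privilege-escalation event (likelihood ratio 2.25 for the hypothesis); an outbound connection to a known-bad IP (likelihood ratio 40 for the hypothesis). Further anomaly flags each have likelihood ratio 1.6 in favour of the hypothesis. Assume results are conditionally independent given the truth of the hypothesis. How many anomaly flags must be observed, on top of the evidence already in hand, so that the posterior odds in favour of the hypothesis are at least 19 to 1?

7

Prior odds = 0.0113/0.9887 = 113/9887.
Combined Bayes factor of the evidence already in hand = 2.25 × 40 = 90.
Odds after that evidence = (113/9887) × 90 = 10170/9887.
Target odds = 19.
Need 1.6ⁿ ≥ 19 ÷ (10170/9887) = 187853/10170.
1.6⁶ = 262144/15625 falls short of 187853/10170 but 1.6⁷ = 2097152/78125 reaches it, so n = 7.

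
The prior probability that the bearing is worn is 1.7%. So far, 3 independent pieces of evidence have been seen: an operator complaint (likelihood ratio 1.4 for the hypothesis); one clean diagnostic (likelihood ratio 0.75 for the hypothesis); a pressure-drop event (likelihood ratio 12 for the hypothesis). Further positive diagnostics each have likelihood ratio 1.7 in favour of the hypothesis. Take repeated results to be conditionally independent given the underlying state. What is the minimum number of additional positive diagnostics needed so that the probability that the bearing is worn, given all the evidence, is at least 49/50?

11

Prior odds = 0.017/0.983 = 17/983.
Combined Bayes factor of the evidence already in hand = 1.4 × 0.75 × 12 = 12.6.
Odds after that evidence = (17/983) × 12.6 = 1071/4915.
Target odds = 0.98/0.02 = 49.
Need 1.7ⁿ ≥ 49 ÷ (1071/4915) = 34405/153.
1.7¹⁰ ≈201.599 falls short of 34405/153 but 1.7¹¹ ≈342.719 reaches it, so n = 11.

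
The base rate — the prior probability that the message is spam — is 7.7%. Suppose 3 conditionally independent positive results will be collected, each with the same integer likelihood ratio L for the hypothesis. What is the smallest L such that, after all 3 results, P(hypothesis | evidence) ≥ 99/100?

11

Prior odds = 0.077/0.923 = 77/923.
Target odds = 0.99/0.01 = 99.
Need L³ ≥ 99 ÷ (77/923) = 8307/7.
10³ = 1000 < 8307/7 ≤ 1331 = 11³, so L = 11.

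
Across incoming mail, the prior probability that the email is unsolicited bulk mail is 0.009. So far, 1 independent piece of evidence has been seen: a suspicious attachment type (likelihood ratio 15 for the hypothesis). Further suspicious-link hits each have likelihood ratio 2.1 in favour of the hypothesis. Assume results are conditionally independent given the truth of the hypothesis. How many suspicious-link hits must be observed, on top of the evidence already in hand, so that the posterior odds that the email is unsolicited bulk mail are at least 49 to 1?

8

Prior odds = 0.009/0.991 = 9/991.
Bayes factor of the evidence already in hand = 15.
Odds after that evidence = (9/991) × 15 = 135/991.
Target odds = 49.
Need 2.1ⁿ ≥ 49 ÷ (135/991) = 48559/135.
2.1⁷ ≈180.109 falls short of 48559/135 but 2.1⁸ ≈378.229 reaches it, so n = 8.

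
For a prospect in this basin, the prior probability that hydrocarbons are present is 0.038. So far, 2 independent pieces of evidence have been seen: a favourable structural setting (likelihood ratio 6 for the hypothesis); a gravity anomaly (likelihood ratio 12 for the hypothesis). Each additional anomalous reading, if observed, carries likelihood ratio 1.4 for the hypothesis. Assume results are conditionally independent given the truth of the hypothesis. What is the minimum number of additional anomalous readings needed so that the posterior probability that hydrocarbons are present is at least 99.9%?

Prior odds = 0.038/0.962 = 19/481.
Combined Bayes factor of the evidence already in hand = 6 × 12 = 72.
Odds after that evidence = (19/481) × 72 = 1368/481.
Target odds = 0.999/0.001 = 999.
Need 1.4ⁿ ≥ 999 ÷ (1368/481) = 53391/152.
1.4¹⁷ ≈304.913 falls short of 53391/152 but 1.4¹⁸ ≈426.879 reaches it, so n = 18.

18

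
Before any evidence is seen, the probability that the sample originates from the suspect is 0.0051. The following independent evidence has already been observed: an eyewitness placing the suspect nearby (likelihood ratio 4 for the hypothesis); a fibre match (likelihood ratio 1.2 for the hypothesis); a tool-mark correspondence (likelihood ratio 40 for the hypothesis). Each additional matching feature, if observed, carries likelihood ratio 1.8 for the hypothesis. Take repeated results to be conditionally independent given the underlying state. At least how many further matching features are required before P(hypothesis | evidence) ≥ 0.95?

6

Prior odds = 0.0051/0.9949 = 51/9949.
Combined Bayes factor of the evidence already in hand = 4 × 1.2 × 40 = 192.
Odds after that evidence = (51/9949) × 192 = 9792/9949.
Target odds = 0.95/0.05 = 19.
Need 1.8ⁿ ≥ 19 ÷ (9792/9949) = 189031/9792.
1.8⁵ = 18.89568 falls short of 189031/9792 but 1.8⁶ = 531441/15625 reaches it, so n = 6.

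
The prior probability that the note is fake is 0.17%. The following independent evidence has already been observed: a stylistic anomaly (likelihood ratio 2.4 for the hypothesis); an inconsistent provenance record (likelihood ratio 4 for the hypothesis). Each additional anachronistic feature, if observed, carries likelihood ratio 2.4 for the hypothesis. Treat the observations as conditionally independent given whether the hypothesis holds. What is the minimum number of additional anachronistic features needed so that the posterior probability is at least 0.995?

Prior odds = 0.0017/0.9983 = 17/9983.
Combined Bayes factor of the evidence already in hand = 2.4 × 4 = 9.6.
Odds after that evidence = (17/9983) × 9.6 = 816/49915.
Target odds = 0.995/0.005 = 199.
Need 2.4ⁿ ≥ 199 ÷ (816/49915) = 9933085/816.
2.4¹⁰ ≈6340.34 falls short of 9933085/816 but 2.4¹¹ ≈15216.8 reaches it, so n = 11.

11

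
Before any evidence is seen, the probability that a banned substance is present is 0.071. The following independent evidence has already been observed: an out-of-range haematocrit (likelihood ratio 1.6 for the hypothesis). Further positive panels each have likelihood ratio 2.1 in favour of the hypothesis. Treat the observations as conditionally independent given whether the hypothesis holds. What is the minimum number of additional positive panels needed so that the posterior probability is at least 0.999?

13

Prior odds = 0.071/0.929 = 71/929.
Bayes factor of the evidence already in hand = 1.6.
Odds after that evidence = (71/929) × 1.6 = 568/4645.
Target odds = 0.999/0.001 = 999.
Need 2.1ⁿ ≥ 999 ÷ (568/4645) = 4640355/568.
2.1¹² ≈7355.83 falls short of 4640355/568 but 2.1¹³ ≈15447.2 reaches it, so n = 13.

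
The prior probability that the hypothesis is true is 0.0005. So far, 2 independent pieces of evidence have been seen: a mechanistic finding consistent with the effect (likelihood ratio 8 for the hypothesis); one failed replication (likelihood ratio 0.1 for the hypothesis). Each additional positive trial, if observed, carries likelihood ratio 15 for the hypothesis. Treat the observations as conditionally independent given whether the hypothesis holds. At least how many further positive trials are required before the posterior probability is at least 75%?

Prior odds = 0.0005/0.9995 = 1/1999.
Combined Bayes factor of the evidence already in hand = 8 × 0.1 = 0.8.
Odds after that evidence = (1/1999) × 0.8 = 4/9995.
Target odds = 0.75/0.25 = 3.
Need 15ⁿ ≥ 3 ÷ (4/9995) = 7496.25.
15³ = 3375 falls short of 7496.25 but 15⁴ = 50625 reaches it, so n = 4.

4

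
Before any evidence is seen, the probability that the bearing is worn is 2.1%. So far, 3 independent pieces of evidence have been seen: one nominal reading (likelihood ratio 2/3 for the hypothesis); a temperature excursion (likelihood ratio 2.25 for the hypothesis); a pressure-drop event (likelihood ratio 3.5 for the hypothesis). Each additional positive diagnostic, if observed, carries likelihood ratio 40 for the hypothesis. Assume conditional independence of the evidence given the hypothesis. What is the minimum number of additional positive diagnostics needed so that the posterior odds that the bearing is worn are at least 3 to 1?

Prior odds = 0.021/0.979 = 21/979.
Combined Bayes factor of the evidence already in hand = (2/3) × 2.25 × 3.5 = 5.25.
Odds after that evidence = (21/979) × 5.25 = 441/3916.
Target odds = 3.
Need 40ⁿ ≥ 3 ÷ (441/3916) = 3916/147.
40¹ = 40, which meets the required 3916/147; so n = 1.

1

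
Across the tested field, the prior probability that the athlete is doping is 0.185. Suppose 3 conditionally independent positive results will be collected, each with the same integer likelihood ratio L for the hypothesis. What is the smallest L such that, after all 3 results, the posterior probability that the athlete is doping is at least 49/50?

6

Prior odds = 0.185/0.815 = 37/163.
Target odds = 0.98/0.02 = 49.
Need L³ ≥ 49 ÷ (37/163) = 7987/37.
5³ = 125 < 7987/37 ≤ 216 = 6³, so L = 6.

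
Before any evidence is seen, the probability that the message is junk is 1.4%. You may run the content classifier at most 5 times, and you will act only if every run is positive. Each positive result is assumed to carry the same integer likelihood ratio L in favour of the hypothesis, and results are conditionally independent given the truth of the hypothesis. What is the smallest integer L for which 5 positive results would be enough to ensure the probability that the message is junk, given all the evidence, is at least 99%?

Prior odds = 0.014/0.986 = 7/493.
Target odds = 0.99/0.01 = 99.
Need L⁵ ≥ 99 ÷ (7/493) = 48807/7.
5⁵ = 3125 < 48807/7 ≤ 7776 = 6⁵, so L = 6.

6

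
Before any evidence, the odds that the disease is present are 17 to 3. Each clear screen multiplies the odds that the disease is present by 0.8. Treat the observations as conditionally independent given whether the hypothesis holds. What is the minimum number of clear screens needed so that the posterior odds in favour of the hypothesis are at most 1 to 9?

18

Prior odds = 17/3.
Likelihood ratio per clear screen = 0.8.
Target odds = 1/9.
Need (17/3) × 0.8ⁿ ≤ 1/9, i.e. 0.8ⁿ ≤ 1/51.
0.8¹⁷ ≈0.022518 is still above 1/51 but 0.8¹⁸ ≈0.0180144 is at or below it, so n = 18.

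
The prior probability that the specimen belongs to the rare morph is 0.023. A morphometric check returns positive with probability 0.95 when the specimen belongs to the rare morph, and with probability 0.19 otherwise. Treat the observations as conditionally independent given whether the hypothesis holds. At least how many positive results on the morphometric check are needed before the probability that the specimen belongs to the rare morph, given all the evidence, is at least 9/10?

4

Prior odds: 0.023 ÷ 0.977 = 23/977.
Likelihood ratio of a positive result = 0.95/0.19 = 5.
Target odds: 0.9 ÷ 0.1 = 9.
Require 5ⁿ ≥ 9 ÷ (23/977) = 8793/23.
5³ = 125 falls short of 8793/23 but 5⁴ = 625 reaches it, so n = 4.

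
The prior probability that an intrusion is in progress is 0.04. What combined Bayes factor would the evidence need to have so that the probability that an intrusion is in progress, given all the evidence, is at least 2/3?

Prior odds = 0.04/0.96 = 1/24.
Target odds = (2/3)/(1/3) = 2.
Required Bayes factor = 2 ÷ (1/24) = 48.

48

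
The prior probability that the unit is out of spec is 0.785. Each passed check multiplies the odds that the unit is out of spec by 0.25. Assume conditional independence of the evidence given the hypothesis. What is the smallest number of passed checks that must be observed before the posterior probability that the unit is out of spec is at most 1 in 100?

5

Prior odds: 0.785 ÷ 0.215 = 157/43.
Likelihood ratio per passed check = 0.25.
Target posterior odds = 0.01/0.99 = 1/99.
Require 0.25ⁿ ≤ 1/99 ÷ (157/43) = 43/15543.
0.25⁴ = 0.00390625 is still above 43/15543 but 0.25⁵ = 1/1024 is at or below it, so n = 5.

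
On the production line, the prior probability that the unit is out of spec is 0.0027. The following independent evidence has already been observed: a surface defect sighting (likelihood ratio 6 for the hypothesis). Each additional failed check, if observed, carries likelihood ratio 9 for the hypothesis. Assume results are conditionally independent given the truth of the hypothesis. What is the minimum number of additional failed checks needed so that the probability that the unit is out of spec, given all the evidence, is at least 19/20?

4

Prior odds = 0.0027/0.9973 = 27/9973.
Bayes factor of the evidence already in hand = 6.
Odds after that evidence = (27/9973) × 6 = 162/9973.
Target odds = 0.95/0.05 = 19.
Need 9ⁿ ≥ 19 ÷ (162/9973) = 189487/162.
9³ = 729 falls short of 189487/162 but 9⁴ = 6561 reaches it, so n = 4.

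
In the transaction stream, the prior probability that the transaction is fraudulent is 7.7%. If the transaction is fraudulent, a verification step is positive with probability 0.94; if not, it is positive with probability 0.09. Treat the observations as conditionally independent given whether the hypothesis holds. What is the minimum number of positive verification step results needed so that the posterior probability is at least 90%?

2

Prior odds = 0.077/0.923 = 77/923.
Likelihood ratio of a positive = 0.94/0.09 = 94/9.
Target posterior odds = 0.9/0.1 = 9.
Require (94/9)ⁿ ≥ 9 ÷ (77/923) = 8307/77.
(94/9)¹ = 94/9 falls short of 8307/77 but (94/9)² = 8836/81 reaches it, so n = 2.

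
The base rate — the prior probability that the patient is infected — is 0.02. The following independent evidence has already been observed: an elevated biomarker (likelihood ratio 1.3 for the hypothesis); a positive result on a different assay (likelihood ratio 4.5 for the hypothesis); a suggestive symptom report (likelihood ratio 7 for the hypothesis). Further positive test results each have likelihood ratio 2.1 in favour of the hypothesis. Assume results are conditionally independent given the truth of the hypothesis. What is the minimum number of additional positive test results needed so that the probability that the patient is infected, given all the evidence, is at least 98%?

Prior odds = 0.02/0.98 = 1/49.
Combined Bayes factor of the evidence already in hand = 1.3 × 4.5 × 7 = 40.95.
Odds after that evidence = (1/49) × 40.95 = 117/140.
Target odds = 0.98/0.02 = 49.
Need 2.1ⁿ ≥ 49 ÷ (117/140) = 6860/117.
2.1⁵ = 4084101/100000 falls short of 6860/117 but 2.1⁶ = 85766121/1000000 reaches it, so n = 6.

6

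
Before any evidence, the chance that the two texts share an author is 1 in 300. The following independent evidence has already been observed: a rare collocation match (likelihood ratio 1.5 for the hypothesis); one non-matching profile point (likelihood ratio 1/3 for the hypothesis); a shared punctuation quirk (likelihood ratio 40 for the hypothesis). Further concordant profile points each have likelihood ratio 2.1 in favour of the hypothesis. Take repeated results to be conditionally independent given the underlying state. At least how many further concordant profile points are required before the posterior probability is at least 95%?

Prior odds = (1/300)/(299/300) = 1/299.
Combined Bayes factor of the evidence already in hand = 1.5 × (1/3) × 40 = 20.
Odds after that evidence = (1/299) × 20 = 20/299.
Target odds = 0.95/0.05 = 19.
Need 2.1ⁿ ≥ 19 ÷ (20/299) = 284.05.
2.1⁷ ≈180.109 falls short of 284.05 but 2.1⁸ ≈378.229 reaches it, so n = 8.

8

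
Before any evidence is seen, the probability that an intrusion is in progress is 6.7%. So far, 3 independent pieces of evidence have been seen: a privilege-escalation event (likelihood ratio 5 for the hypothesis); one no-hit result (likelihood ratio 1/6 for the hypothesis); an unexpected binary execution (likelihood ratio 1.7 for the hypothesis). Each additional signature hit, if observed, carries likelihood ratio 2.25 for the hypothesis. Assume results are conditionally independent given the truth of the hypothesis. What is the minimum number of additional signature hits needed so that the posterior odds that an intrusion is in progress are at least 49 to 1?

8

Prior odds = 0.067/0.933 = 67/933.
Combined Bayes factor of the evidence already in hand = 5 × (1/6) × 1.7 = 17/12.
Odds after that evidence = (67/933) × 17/12 = 1139/11196.
Target odds = 49.
Need 2.25ⁿ ≥ 49 ÷ (1139/11196) = 548604/1139.
2.25⁷ = 4782969/16384 falls short of 548604/1139 but 2.25⁸ = 43046721/65536 reaches it, so n = 8.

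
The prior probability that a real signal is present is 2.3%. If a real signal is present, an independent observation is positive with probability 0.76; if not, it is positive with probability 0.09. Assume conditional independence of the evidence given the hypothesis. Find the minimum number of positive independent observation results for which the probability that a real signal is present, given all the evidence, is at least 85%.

Prior odds: 0.023 ÷ 0.977 = 23/977.
Likelihood ratio of a positive = 0.76/0.09 = 76/9.
Target odds: 0.85 ÷ 0.15 = 17/3.
Require (76/9)ⁿ ≥ 17/3 ÷ (23/977) = 16609/69.
(76/9)² = 5776/81 falls short of 16609/69 but (76/9)³ = 438976/729 reaches it, so n = 3.

3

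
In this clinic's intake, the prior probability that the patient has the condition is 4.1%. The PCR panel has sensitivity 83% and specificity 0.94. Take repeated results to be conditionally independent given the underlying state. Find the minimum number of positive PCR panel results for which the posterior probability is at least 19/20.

3

Prior odds: 0.041 ÷ 0.959 = 41/959.
False-positive rate = 1 − 0.94 = 0.06; likelihood ratio of a positive = 0.83/0.06 = 83/6.
Target posterior odds = 0.95/0.05 = 19.
Require (83/6)ⁿ ≥ 19 ÷ (41/959) = 18221/41.
(83/6)² = 6889/36 falls short of 18221/41 but (83/6)³ = 571787/216 reaches it, so n = 3.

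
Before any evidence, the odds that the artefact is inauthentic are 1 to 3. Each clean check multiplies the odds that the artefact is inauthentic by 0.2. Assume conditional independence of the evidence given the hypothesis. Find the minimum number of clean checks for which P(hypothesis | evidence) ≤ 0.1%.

4

Prior odds = 1/3.
Likelihood ratio per clean check = 0.2.
Target posterior odds = 0.001/0.999 = 1/999.
Need (1/3) × 0.2ⁿ ≤ 1/999, i.e. 0.2ⁿ ≤ 1/333.
0.2³ = 0.008 is still above 1/333 but 0.2⁴ = 0.0016 is at or below it, so n = 4.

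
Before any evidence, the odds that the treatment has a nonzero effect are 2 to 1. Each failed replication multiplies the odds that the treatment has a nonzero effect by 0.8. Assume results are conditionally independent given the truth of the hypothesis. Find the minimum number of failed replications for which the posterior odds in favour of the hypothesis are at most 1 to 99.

24

Prior odds = 2.
Likelihood ratio per failed replication = 0.8.
Target odds = 1/99.
Require 0.8ⁿ ≤ 1/99 ÷ 2 = 1/198.
0.8²³ ≈0.00590296 is still above 1/198 but 0.8²⁴ ≈0.00472237 is at or below it, so n = 24.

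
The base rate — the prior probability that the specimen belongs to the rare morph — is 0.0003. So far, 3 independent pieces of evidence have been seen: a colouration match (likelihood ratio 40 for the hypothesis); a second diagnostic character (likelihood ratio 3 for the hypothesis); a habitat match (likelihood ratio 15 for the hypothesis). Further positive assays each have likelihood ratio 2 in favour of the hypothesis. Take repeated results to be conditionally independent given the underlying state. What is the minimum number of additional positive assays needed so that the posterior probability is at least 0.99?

8

Prior odds = 0.0003/0.9997 = 3/9997.
Combined Bayes factor of the evidence already in hand = 40 × 3 × 15 = 1800.
Odds after that evidence = (3/9997) × 1800 = 5400/9997.
Target odds = 0.99/0.01 = 99.
Need 2ⁿ ≥ 99 ÷ (5400/9997) = 109967/600.
2⁷ = 128 falls short of 109967/600 but 2⁸ = 256 reaches it, so n = 8.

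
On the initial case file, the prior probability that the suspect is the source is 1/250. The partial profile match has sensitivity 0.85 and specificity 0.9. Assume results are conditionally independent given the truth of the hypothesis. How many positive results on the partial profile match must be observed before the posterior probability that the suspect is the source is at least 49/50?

Prior odds: 0.004 ÷ 0.996 = 1/249.
False-positive rate = 1 − 0.9 = 0.1; likelihood ratio of a positive = 0.85/0.1 = 8.5.
Target posterior odds = 0.98/0.02 = 49.
Need (1/249) × 8.5ⁿ ≥ 49, i.e. 8.5ⁿ ≥ 12201.
8.5⁴ = 5220.0625 falls short of 12201 but 8.5⁵ = 44370.53125 reaches it, so n = 5.

5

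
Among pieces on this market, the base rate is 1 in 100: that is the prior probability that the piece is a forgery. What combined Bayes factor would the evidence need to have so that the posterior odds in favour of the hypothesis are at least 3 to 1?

297

Prior odds = 0.01/0.99 = 1/99.
Target odds = 3.
Required Bayes factor = 3 ÷ (1/99) = 297.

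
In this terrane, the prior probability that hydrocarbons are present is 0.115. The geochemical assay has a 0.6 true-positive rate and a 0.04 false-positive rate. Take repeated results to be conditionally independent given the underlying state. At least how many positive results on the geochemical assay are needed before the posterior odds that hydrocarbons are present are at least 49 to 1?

3

Prior odds: 0.115 ÷ 0.885 = 23/177.
Likelihood ratio of a positive result = 0.6/0.04 = 15.
Target odds = 49.
Need (23/177) × 15ⁿ ≥ 49, i.e. 15ⁿ ≥ 8673/23.
15² = 225 falls short of 8673/23 but 15³ = 3375 reaches it, so n = 3.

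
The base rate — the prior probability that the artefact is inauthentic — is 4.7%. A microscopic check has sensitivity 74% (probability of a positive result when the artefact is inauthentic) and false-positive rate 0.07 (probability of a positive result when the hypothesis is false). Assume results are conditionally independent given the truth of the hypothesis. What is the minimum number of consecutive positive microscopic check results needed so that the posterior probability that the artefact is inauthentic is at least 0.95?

Prior odds: 0.047 ÷ 0.953 = 47/953.
Likelihood ratio of a positive result = 0.74/0.07 = 74/7.
Target posterior odds = 0.95/0.05 = 19.
Require (74/7)ⁿ ≥ 19 ÷ (47/953) = 18107/47.
(74/7)² = 5476/49 falls short of 18107/47 but (74/7)³ = 405224/343 reaches it, so n = 3.

3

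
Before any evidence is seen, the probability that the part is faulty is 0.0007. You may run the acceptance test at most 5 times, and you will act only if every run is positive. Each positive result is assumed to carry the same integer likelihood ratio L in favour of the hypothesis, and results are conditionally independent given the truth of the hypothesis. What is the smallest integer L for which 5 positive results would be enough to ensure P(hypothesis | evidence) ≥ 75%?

6

Prior odds = 0.0007/0.9993 = 7/9993.
Target odds = 0.75/0.25 = 3.
Need L⁵ ≥ 3 ÷ (7/9993) = 29979/7.
5⁵ = 3125 < 29979/7 ≤ 7776 = 6⁵, so L = 6.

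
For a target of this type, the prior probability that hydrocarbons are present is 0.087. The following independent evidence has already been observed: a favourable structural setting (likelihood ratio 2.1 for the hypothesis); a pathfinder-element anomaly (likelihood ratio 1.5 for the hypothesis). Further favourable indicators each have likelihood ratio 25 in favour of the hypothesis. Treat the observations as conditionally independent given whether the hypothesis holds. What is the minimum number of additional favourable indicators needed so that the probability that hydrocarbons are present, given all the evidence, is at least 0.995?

Prior odds = 0.087/0.913 = 87/913.
Combined Bayes factor of the evidence already in hand = 2.1 × 1.5 = 3.15.
Odds after that evidence = (87/913) × 3.15 = 5481/18260.
Target odds = 0.995/0.005 = 199.
Need 25ⁿ ≥ 199 ÷ (5481/18260) = 3633740/5481.
25² = 625 falls short of 3633740/5481 but 25³ = 15625 reaches it, so n = 3.

3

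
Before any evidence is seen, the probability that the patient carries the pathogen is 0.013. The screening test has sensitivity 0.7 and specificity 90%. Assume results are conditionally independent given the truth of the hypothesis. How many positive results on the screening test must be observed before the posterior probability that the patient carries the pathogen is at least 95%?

Prior odds: 0.013 ÷ 0.987 = 13/987.
False-positive rate = 1 − 0.9 = 0.1; likelihood ratio of a positive = 0.7/0.1 = 7.
Target posterior odds = 0.95/0.05 = 19.
Need (13/987) × 7ⁿ ≥ 19, i.e. 7ⁿ ≥ 18753/13.
7³ = 343 falls short of 18753/13 but 7⁴ = 2401 reaches it, so n = 4.

4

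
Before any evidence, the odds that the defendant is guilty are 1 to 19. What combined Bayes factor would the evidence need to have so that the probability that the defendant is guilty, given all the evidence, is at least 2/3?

38

Prior odds = 1/19.
Target odds = (2/3)/(1/3) = 2.
Required Bayes factor = 2 ÷ (1/19) = 38.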